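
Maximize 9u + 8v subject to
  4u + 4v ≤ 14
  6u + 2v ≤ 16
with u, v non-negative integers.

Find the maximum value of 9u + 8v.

(u,v)=(2,1): 4·2+4·1=12≤14, 6·2+2·1=14≤16, objective 26.
(u,v)=(1,2): 4·1+4·2=12≤14, 6·1+2·2=10≤16, objective 25.
(u,v)=(2,0): 4·2+4·0=8≤14, 6·2+2·0=12≤16, objective 18.
No feasible integer point exceeds 26.

26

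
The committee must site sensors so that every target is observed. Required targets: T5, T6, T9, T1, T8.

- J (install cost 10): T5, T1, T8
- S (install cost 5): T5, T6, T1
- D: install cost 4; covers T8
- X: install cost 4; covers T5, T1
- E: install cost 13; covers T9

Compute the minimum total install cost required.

This is a weighted set-cover instance.
Choose S, D, and E: together they cover T5, T6, T9, T1, T8 — every target.
Total install cost: 5 + 4 + 13 = 22.
No cover costs less than 22.

22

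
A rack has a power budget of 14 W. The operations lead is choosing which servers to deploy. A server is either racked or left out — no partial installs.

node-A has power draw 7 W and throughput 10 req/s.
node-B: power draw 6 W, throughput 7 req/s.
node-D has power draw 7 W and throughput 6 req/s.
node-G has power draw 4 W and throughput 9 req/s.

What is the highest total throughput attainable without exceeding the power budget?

19

This is an integer program with binary decision variables.
Take node-A and node-G: power draw 7 + 4 = 11 ≤ 14, throughput 10 + 9 = 19.
No other feasible combination does better.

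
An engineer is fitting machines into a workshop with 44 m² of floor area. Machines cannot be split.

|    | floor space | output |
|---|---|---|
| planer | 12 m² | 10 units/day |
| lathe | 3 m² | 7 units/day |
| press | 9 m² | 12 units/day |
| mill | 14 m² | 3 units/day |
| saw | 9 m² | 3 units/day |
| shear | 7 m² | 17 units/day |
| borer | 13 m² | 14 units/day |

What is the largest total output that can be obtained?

60

planer + press + shear + borer: floor space 12 + 9 + 7 + 13 = 41 ≤ 44, output 10 + 12 + 17 + 14 = 53.
lathe + press + saw + shear + borer: floor space 3 + 9 + 9 + 7 + 13 = 41 ≤ 44, output 7 + 12 + 3 + 17 + 14 = 53.
planer + lathe + press + shear + borer: floor space 12 + 3 + 9 + 7 + 13 = 44 ≤ 44, output 10 + 7 + 12 + 17 + 14 = 60.
Best is planer, lathe, press, shear, and borer with total output 60.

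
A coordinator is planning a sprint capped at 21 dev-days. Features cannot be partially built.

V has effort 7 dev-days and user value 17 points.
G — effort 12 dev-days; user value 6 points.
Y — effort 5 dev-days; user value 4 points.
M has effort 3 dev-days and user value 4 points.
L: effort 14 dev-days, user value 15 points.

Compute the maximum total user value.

32

Treat it as a binary knapsack problem.
Allowing fractional choices, the relaxed optimum would be about 32.8, but features are indivisible.
V + L: effort 7 + 14 = 21 ≤ 21, user value 17 + 15 = 32.
V + G: effort 7 + 12 = 19 ≤ 21, user value 17 + 6 = 23.
V + Y + M: effort 7 + 5 + 3 = 15 ≤ 21, user value 17 + 4 + 4 = 25.
Best is V and L with total user value 32.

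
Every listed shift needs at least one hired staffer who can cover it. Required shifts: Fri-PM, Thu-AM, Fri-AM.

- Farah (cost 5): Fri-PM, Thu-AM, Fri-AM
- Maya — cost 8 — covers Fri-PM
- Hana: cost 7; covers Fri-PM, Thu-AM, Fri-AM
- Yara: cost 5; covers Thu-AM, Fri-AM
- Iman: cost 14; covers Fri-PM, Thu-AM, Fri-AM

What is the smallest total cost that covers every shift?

Farah alone covers Fri-PM, Thu-AM, Fri-AM — every shift.
Total cost: 5.

5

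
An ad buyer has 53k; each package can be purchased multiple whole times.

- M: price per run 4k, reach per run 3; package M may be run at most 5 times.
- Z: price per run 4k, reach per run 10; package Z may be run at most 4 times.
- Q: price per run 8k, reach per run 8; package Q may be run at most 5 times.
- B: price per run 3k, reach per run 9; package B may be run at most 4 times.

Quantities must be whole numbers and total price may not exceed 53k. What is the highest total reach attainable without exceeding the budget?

Take 4×Z, 3×Q, and 4×B: price 52 ≤ 53, reach 4·10 + 3·8 + 4·9 = 100.
B has the best ratio (9/3) and is taken to its limit of 4; remaining capacity is filled optimally with the others.

100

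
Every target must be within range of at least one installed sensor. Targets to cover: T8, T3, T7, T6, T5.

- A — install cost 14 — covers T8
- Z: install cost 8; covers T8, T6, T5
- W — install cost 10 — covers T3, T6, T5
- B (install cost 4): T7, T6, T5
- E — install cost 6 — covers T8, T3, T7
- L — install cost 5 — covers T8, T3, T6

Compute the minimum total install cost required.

Choose B and L: together they cover T8, T3, T7, T6, T5 — every target.
Total install cost: 4 + 5 = 9.
No cover costs less than 9.

9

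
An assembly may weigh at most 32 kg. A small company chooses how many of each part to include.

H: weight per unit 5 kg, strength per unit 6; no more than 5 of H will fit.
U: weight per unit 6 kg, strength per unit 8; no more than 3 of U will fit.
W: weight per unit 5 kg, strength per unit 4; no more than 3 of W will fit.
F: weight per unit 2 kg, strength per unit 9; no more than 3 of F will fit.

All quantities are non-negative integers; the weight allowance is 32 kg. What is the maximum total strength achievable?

This is a bounded integer knapsack.
Take 4×H, 1×U, and 3×F: weight 32 ≤ 32, strength 4·6 + 1·8 + 3·9 = 59.
F has the best ratio (9/2) and is taken to its limit of 3; remaining capacity is filled optimally with the others.

59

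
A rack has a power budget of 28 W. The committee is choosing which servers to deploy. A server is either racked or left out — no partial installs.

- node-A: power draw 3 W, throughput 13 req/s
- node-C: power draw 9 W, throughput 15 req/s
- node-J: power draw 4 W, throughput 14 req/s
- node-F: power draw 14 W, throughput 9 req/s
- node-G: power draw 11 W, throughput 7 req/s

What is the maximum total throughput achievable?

49

Treat it as a binary knapsack problem.
node-A + node-C + node-J: power draw 3 + 9 + 4 = 16 ≤ 28, throughput 13 + 15 + 14 = 42.
node-A + node-C + node-J + node-G: power draw 3 + 9 + 4 + 11 = 27 ≤ 28, throughput 13 + 15 + 14 + 7 = 49.
Best is node-A, node-C, node-J, and node-G with total throughput 49.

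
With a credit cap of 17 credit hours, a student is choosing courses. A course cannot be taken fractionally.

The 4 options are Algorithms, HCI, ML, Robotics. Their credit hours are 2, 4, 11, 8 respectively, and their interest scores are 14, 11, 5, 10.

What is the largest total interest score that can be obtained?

Take Algorithms, HCI, and Robotics: credit hours 2 + 4 + 8 = 14 ≤ 17, interest score 14 + 11 + 10 = 35.
No other feasible combination does better.

35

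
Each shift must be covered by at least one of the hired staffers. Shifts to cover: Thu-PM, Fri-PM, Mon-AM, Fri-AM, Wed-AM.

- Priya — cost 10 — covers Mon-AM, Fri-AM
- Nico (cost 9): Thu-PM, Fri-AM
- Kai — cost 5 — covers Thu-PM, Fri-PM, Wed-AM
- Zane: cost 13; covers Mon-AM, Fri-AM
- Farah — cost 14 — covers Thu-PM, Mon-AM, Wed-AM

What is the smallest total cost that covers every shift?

Choose Priya and Kai: together they cover Thu-PM, Fri-PM, Mon-AM, Fri-AM, Wed-AM — every shift.
Total cost: 10 + 5 = 15.
No cover costs less than 15.

15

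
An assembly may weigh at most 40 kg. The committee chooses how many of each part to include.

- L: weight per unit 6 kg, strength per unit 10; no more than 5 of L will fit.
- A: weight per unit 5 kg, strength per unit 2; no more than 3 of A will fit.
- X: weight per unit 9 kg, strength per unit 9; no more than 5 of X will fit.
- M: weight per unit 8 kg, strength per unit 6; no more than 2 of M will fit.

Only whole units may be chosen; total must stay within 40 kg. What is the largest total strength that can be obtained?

59

5×L and 1×X: weight 39 ≤ 40, strength 5·10 + 1·9 = 59.
5×L and 1×M: weight 38 ≤ 40, strength 5·10 + 1·6 = 56.
Best is 59.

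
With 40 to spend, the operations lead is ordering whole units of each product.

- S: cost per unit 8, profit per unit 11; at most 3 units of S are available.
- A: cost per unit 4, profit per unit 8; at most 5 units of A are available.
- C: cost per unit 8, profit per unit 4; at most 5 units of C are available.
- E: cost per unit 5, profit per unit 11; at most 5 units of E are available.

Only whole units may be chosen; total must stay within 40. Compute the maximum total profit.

84

This is a bounded integer knapsack.
E has the best ratio (11/5); taking only E gives at most 5×11 = 55 (stopped by the supply cap of 5).
Mixing does better — 5×A and 4×E: cost 40 ≤ 40, profit 5·8 + 4·11 = 84.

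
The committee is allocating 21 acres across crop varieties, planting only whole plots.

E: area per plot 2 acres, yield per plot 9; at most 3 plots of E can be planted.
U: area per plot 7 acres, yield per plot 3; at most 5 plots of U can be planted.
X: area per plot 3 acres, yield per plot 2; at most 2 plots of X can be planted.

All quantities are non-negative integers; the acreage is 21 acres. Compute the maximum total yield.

3×E, 1×U, and 2×X: area 19 ≤ 21, yield 3·9 + 1·3 + 2·2 = 34.
3×E and 2×U: area 20 ≤ 21, yield 3·9 + 2·3 = 33.
Best is 34.

34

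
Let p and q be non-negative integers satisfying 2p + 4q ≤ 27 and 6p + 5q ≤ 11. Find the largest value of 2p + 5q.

The continuous relaxation peaks at (0, 2.2) with value 11.00; rounding to a feasible lattice point costs some objective.
(p,q)=(0,2): 2·0+4·2=8≤27, 6·0+5·2=10≤11, objective 10.
(p,q)=(1,1): 2·1+4·1=6≤27, 6·1+5·1=11≤11, objective 7.
(p,q)=(0,1): 2·0+4·1=4≤27, 6·0+5·1=5≤11, objective 5.
Maximum is 10 at (p,q)=(0,2).

10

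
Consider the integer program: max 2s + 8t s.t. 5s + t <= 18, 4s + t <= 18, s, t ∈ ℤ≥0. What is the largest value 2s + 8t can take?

144

(s,t)=(0,18): 5·0+1·18=18≤18, 4·0+1·18=18≤18, objective 144.
(s,t)=(0,17): 5·0+1·17=17≤18, 4·0+1·17=17≤18, objective 136.
Maximum is 144 at (s,t)=(0,18).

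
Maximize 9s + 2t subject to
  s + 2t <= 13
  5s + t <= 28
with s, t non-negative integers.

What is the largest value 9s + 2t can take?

(s,t)=(5,3): 1·5+2·3=11≤13, 5·5+1·3=28≤28, objective 51.
(s,t)=(5,2): 1·5+2·2=9≤13, 5·5+1·2=27≤28, objective 49.
(s,t)=(4,4): 1·4+2·4=12≤13, 5·4+1·4=24≤28, objective 44.
Maximum is 51 at (s,t)=(5,3).

51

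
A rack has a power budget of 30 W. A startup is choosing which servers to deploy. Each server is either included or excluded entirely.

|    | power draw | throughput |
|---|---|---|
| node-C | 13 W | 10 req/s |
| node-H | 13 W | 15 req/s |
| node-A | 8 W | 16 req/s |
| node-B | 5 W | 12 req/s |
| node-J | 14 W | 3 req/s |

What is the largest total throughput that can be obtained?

43

This is an integer program with binary decision variables.
Allowing fractional choices, the relaxed optimum would be about 46.1, but servers are indivisible.
node-H + node-A: power draw 13 + 8 = 21 ≤ 30, throughput 15 + 16 = 31.
node-H + node-A + node-B: power draw 13 + 8 + 5 = 26 ≤ 30, throughput 15 + 16 + 12 = 43.
node-C + node-A + node-B: power draw 13 + 8 + 5 = 26 ≤ 30, throughput 10 + 16 + 12 = 38.
Best is node-H, node-A, and node-B with total throughput 43.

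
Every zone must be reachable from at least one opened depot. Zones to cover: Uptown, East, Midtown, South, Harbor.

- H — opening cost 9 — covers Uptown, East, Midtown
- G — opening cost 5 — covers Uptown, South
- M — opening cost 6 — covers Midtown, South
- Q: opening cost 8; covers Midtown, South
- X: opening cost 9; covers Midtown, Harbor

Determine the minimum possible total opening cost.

23

This is an integer covering problem.
Choose H, G, and X: together they cover Uptown, East, Midtown, South, Harbor — every zone.
Total opening cost: 9 + 5 + 9 = 23.
No cover costs less than 23.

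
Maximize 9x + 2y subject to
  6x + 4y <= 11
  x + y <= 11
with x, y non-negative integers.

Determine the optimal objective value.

(x,y)=(1,1): 6·1+4·1=10≤11, 1·1+1·1=2≤11, objective 11.
(x,y)=(1,0): 6·1+4·0=6≤11, 1·1+1·0=1≤11, objective 9.
Maximum is 11 at (x,y)=(1,1).

11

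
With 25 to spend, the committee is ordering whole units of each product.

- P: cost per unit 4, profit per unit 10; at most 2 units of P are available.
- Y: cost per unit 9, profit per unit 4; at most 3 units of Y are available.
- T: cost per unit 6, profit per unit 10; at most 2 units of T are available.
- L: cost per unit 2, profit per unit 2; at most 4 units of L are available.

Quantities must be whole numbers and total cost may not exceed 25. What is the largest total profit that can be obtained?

P has the best ratio (10/4); taking only P gives at most 2×10 = 20 (stopped by the supply cap of 2).
Mixing does better — 2×P, 2×T, and 2×L: cost 24 ≤ 25, profit 2·10 + 2·10 + 2·2 = 44.

44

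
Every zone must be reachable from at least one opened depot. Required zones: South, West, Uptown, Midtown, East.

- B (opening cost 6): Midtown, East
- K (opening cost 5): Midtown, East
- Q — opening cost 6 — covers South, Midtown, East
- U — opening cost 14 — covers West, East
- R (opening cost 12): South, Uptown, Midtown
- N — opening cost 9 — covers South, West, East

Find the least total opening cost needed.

21

The greedy cost-per-new-zone heuristic would pick Q, N, and R for 27, but a cheaper cover exists.
Choose R and N: together they cover South, West, Uptown, Midtown, East — every zone.
Total opening cost: 12 + 9 = 21.
No cover costs less than 21.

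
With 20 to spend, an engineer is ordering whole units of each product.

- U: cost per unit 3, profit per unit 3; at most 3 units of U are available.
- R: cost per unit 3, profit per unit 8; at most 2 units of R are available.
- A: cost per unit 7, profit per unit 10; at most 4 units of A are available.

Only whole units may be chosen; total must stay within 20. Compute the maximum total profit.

This is a bounded integer knapsack.
Take 2×R and 2×A: cost 20 ≤ 20, profit 2·8 + 2·10 = 36.
R has the best ratio (8/3) and is taken to its limit of 2; remaining capacity is filled optimally with the others.

36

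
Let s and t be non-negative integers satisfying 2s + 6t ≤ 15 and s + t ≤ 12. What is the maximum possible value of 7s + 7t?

49

Relaxing integrality, the LP optimum is 52.50 at (s,t) = (7.5, 0), which is not an integer point.
(s,t)=(7,0): 2·7+6·0=14≤15, 1·7+1·0=7≤12, objective 49.
(s,t)=(6,0): 2·6+6·0=12≤15, 1·6+1·0=6≤12, objective 42.
Maximum is 49 at (s,t)=(7,0).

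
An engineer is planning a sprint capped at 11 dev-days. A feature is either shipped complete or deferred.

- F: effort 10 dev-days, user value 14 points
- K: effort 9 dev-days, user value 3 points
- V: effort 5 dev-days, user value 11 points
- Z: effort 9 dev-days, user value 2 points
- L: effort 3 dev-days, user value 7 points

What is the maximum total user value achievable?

18

Take V and L: effort 5 + 3 = 8 ≤ 11, user value 11 + 7 = 18.
No other feasible combination does better.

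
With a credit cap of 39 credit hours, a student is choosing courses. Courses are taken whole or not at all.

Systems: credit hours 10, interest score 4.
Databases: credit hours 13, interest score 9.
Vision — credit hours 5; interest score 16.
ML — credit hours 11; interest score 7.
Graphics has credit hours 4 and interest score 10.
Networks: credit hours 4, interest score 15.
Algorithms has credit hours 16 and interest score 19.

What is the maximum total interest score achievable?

Vision + Graphics + Networks + Algorithms: credit hours 5 + 4 + 4 + 16 = 29 ≤ 39, interest score 16 + 10 + 15 + 19 = 60.
Systems + Vision + Graphics + Networks + Algorithms: credit hours 10 + 5 + 4 + 4 + 16 = 39 ≤ 39, interest score 4 + 16 + 10 + 15 + 19 = 64.
Best is Systems, Vision, Graphics, Networks, and Algorithms with total interest score 64.

64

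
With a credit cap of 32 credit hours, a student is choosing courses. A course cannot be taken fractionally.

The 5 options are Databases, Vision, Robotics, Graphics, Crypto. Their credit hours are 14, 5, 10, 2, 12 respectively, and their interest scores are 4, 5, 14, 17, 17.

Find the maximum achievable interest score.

53

Take Vision, Robotics, Graphics, and Crypto: credit hours 5 + 10 + 2 + 12 = 29 ≤ 32, interest score 5 + 14 + 17 + 17 = 53.
No other feasible combination does better.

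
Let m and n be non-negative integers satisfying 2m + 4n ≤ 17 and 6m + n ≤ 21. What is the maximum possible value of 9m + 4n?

35

The continuous relaxation peaks at (3.05, 2.73) with value 38.32; rounding to a feasible lattice point costs some objective.
(m,n)=(3,2): 2·3+4·2=14≤17, 6·3+1·2=20≤21, objective 35.
(m,n)=(3,1): 2·3+4·1=10≤17, 6·3+1·1=19≤21, objective 31.
Maximum is 35 at (m,n)=(3,2).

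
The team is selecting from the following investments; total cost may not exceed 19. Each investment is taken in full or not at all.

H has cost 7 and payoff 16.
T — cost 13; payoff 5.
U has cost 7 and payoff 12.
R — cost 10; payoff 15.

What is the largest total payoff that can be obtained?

31

This is an integer program with binary decision variables.
Allowing fractional choices, the relaxed optimum would be about 35.5, but investments are indivisible.
H + U: cost 7 + 7 = 14 ≤ 19, payoff 16 + 12 = 28.
H + R: cost 7 + 10 = 17 ≤ 19, payoff 16 + 15 = 31.
Best is H and R with total payoff 31.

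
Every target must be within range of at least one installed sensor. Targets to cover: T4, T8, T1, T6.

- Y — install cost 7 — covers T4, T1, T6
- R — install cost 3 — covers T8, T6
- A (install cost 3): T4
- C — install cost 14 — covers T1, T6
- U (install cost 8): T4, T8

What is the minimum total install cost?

10

The greedy cost-per-new-target heuristic would pick R, A, and Y for 13, but a cheaper cover exists.
Choose Y and R: together they cover T4, T8, T1, T6 — every target.
Total install cost: 7 + 3 = 10.
No cover costs less than 10.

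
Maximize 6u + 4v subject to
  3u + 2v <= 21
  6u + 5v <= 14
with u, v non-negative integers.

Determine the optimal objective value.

(u,v)=(2,0): 3·2+2·0=6≤21, 6·2+5·0=12≤14, objective 12.
(u,v)=(1,1): 3·1+2·1=5≤21, 6·1+5·1=11≤14, objective 10.
(u,v)=(1,0): 3·1+2·0=3≤21, 6·1+5·0=6≤14, objective 6.
Maximum is 12 at (u,v)=(2,0).

12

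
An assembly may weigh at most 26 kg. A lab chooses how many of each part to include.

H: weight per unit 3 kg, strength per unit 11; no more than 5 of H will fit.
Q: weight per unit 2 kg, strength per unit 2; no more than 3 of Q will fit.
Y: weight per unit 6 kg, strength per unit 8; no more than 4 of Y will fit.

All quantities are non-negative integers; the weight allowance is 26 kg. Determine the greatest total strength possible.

67

Take 5×H, 2×Q, and 1×Y: weight 25 ≤ 26, strength 5·11 + 2·2 + 1·8 = 67.
H has the best ratio (11/3) and is taken to its limit of 5; remaining capacity is filled optimally with the others.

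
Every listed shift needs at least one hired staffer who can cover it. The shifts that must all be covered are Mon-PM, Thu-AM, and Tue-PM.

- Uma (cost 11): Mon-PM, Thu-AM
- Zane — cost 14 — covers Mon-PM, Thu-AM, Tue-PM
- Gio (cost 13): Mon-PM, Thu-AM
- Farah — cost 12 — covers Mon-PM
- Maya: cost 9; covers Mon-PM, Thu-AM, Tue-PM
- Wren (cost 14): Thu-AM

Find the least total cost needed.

Maya alone covers Mon-PM, Thu-AM, Tue-PM — every shift.
Total cost: 9.
No cover costs less than 9.

9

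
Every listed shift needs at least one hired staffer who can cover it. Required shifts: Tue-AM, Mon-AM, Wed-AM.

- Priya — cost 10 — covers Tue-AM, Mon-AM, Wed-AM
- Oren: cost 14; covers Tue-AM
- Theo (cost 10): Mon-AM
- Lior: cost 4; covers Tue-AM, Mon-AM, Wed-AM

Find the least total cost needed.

Lior alone covers Tue-AM, Mon-AM, Wed-AM — every shift.
Total cost: 4.
No cover costs less than 4.

4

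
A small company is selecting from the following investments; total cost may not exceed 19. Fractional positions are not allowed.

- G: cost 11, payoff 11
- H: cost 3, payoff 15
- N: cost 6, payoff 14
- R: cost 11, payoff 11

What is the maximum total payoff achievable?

Allowing fractional choices, the relaxed optimum would be about 39.0, but investments are indivisible.
G + H: cost 11 + 3 = 14 ≤ 19, payoff 11 + 15 = 26.
H + N: cost 3 + 6 = 9 ≤ 19, payoff 15 + 14 = 29.
Best is H and N with total payoff 29.

29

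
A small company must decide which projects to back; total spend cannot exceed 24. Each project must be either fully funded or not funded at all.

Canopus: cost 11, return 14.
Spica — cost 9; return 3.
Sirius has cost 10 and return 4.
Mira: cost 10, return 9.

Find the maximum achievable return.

Allowing fractional choices, the relaxed optimum would be about 24.2, but projects are indivisible.
Canopus + Sirius: cost 11 + 10 = 21 ≤ 24, return 14 + 4 = 18.
Canopus + Mira: cost 11 + 10 = 21 ≤ 24, return 14 + 9 = 23.
Canopus + Spica: cost 11 + 9 = 20 ≤ 24, return 14 + 3 = 17.
Best is Canopus and Mira with total return 23.

23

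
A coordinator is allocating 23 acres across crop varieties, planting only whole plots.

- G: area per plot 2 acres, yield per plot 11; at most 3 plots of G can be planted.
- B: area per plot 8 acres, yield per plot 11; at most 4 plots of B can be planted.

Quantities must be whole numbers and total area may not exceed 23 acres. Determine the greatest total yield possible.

Take 3×G and 2×B: area 22 ≤ 23, yield 3·11 + 2·11 = 55.
G has the best ratio (11/2) and is taken to its limit of 3; remaining capacity is filled optimally with the others.

55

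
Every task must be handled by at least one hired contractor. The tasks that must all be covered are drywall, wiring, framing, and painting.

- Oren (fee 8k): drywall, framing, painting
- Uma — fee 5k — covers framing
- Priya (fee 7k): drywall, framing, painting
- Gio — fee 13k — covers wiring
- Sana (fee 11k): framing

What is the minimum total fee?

20

Choose Priya and Gio: together they cover drywall, wiring, framing, painting — every task.
Total fee: 7 + 13 = 20.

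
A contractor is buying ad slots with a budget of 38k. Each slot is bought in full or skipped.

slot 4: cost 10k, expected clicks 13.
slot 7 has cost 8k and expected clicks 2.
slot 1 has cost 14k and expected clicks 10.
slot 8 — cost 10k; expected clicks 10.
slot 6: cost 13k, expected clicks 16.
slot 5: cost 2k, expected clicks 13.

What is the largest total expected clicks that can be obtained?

Allowing fractional choices, the relaxed optimum would be about 54.1, but ad slots are indivisible.
slot 4 + slot 1 + slot 8 + slot 5: cost 10 + 14 + 10 + 2 = 36 ≤ 38, expected clicks 13 + 10 + 10 + 13 = 46.
slot 4 + slot 7 + slot 6 + slot 5: cost 10 + 8 + 13 + 2 = 33 ≤ 38, expected clicks 13 + 2 + 16 + 13 = 44.
slot 4 + slot 8 + slot 6 + slot 5: cost 10 + 10 + 13 + 2 = 35 ≤ 38, expected clicks 13 + 10 + 16 + 13 = 52.
Best is slot 4, slot 8, slot 6, and slot 5 with total expected clicks 52.

52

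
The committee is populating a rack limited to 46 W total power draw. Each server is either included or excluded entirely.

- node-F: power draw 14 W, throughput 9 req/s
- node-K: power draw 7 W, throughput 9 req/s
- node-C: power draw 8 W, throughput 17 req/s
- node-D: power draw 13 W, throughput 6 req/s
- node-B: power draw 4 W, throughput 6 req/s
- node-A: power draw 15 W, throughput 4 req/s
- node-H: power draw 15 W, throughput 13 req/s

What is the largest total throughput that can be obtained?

48

node-F + node-K + node-C + node-H: power draw 14 + 7 + 8 + 15 = 44 ≤ 46, throughput 9 + 9 + 17 + 13 = 48.
node-K + node-C + node-B + node-H: power draw 7 + 8 + 4 + 15 = 34 ≤ 46, throughput 9 + 17 + 6 + 13 = 45.
node-F + node-K + node-C + node-D + node-B: power draw 14 + 7 + 8 + 13 + 4 = 46 ≤ 46, throughput 9 + 9 + 17 + 6 + 6 = 47.
Best is node-F, node-K, node-C, and node-H with total throughput 48.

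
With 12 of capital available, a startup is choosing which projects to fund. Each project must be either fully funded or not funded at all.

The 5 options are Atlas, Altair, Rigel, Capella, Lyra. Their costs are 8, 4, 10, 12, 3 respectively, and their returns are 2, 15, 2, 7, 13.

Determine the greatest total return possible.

28

Allowing fractional choices, the relaxed optimum would be about 30.9, but projects are indivisible.
Altair + Lyra: cost 4 + 3 = 7 ≤ 12, return 15 + 13 = 28.
Atlas + Altair: cost 8 + 4 = 12 ≤ 12, return 2 + 15 = 17.
Best is Altair and Lyra with total return 28.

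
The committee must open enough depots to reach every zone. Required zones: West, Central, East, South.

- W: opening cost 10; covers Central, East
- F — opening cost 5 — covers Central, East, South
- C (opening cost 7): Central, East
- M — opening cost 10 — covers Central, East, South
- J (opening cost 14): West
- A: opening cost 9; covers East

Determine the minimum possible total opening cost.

19

Choose F and J: together they cover West, Central, East, South — every zone.
Total opening cost: 5 + 14 = 19.
No cover costs less than 19.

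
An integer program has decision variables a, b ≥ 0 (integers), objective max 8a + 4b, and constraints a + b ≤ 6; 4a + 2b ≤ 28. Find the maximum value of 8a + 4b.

(a,b)=(6,0): 1·6+1·0=6≤6, 4·6+2·0=24≤28, objective 48.
(a,b)=(5,1): 1·5+1·1=6≤6, 4·5+2·1=22≤28, objective 44.
(a,b)=(5,0): 1·5+1·0=5≤6, 4·5+2·0=20≤28, objective 40.
No feasible integer point exceeds 48.

48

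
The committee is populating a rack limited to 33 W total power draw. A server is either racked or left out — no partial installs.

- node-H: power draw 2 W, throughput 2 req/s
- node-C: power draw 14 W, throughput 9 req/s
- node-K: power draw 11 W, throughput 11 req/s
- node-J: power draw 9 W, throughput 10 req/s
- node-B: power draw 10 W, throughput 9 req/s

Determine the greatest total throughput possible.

32

This is a 0-1 knapsack instance.
Allowing fractional choices, the relaxed optimum would be about 32.6, but servers are indivisible.
node-C + node-J + node-B: power draw 14 + 9 + 10 = 33 ≤ 33, throughput 9 + 10 + 9 = 28.
node-K + node-J + node-B: power draw 11 + 9 + 10 = 30 ≤ 33, throughput 11 + 10 + 9 = 30.
node-H + node-K + node-J + node-B: power draw 2 + 11 + 9 + 10 = 32 ≤ 33, throughput 2 + 11 + 10 + 9 = 32.
Best is node-H, node-K, node-J, and node-B with total throughput 32.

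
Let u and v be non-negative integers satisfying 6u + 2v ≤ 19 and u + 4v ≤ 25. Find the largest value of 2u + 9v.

56

(u,v)=(1,6) is feasible, giving 56.
(u,v)=(0,6) is feasible, giving 54.
(u,v)=(1,5) is feasible, giving 47.
No feasible integer point exceeds 56.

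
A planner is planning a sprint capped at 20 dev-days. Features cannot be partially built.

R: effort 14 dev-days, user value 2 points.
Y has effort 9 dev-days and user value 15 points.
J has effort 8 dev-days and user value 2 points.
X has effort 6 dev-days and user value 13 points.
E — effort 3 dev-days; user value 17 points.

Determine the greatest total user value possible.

Treat it as a binary knapsack problem.
Y + X + E: effort 9 + 6 + 3 = 18 ≤ 20, user value 15 + 13 + 17 = 45.
Y + E: effort 9 + 3 = 12 ≤ 20, user value 15 + 17 = 32.
Y + J + E: effort 9 + 8 + 3 = 20 ≤ 20, user value 15 + 2 + 17 = 34.
Best is Y, X, and E with total user value 45.

45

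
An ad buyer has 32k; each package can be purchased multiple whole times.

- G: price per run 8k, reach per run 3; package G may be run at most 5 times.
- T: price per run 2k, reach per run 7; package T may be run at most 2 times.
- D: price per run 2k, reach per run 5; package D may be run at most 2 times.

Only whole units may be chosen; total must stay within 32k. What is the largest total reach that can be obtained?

33

This is a bounded integer knapsack.
T has the best ratio (7/2); taking only T gives at most 2×7 = 14 (stopped by the supply cap of 2).
Mixing does better — 3×G, 2×T, and 2×D: price 32 ≤ 32, reach 3·3 + 2·7 + 2·5 = 33.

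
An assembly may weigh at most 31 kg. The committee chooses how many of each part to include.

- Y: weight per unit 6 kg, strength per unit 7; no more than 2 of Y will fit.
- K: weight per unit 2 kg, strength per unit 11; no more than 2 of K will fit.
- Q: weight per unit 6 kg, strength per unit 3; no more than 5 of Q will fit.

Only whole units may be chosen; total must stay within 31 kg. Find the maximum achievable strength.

Take 2×Y, 2×K, and 2×Q: weight 28 ≤ 31, strength 2·7 + 2·11 + 2·3 = 42.
K has the best ratio (11/2) and is taken to its limit of 2; remaining capacity is filled optimally with the others.

42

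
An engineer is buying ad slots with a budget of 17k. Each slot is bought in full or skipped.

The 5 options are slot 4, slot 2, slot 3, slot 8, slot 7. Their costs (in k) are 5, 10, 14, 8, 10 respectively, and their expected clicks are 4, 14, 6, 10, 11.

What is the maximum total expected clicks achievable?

This is an integer program with binary decision variables.
Take slot 4 and slot 2: cost 5 + 10 = 15 ≤ 17, expected clicks 4 + 14 = 18.
No other feasible combination does better.

18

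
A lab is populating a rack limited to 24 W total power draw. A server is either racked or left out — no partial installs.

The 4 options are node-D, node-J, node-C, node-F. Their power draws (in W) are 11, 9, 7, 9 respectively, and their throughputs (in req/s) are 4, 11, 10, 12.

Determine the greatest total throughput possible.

23

Allowing fractional choices, the relaxed optimum would be about 31.8, but servers are indivisible.
node-C + node-F: power draw 7 + 9 = 16 ≤ 24, throughput 10 + 12 = 22.
node-J + node-F: power draw 9 + 9 = 18 ≤ 24, throughput 11 + 12 = 23.
node-J + node-C: power draw 9 + 7 = 16 ≤ 24, throughput 11 + 10 = 21.
Best is node-J and node-F with total throughput 23.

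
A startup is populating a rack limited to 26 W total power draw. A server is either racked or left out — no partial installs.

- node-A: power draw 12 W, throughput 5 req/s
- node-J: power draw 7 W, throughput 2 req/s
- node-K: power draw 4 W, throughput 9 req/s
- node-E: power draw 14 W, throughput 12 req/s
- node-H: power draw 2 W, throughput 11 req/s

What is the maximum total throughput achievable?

32

This is a 0-1 knapsack instance.
node-K + node-E + node-H: power draw 4 + 14 + 2 = 20 ≤ 26, throughput 9 + 12 + 11 = 32.
node-A + node-J + node-K + node-H: power draw 12 + 7 + 4 + 2 = 25 ≤ 26, throughput 5 + 2 + 9 + 11 = 27.
node-A + node-K + node-H: power draw 12 + 4 + 2 = 18 ≤ 26, throughput 5 + 9 + 11 = 25.
Best is node-K, node-E, and node-H with total throughput 32.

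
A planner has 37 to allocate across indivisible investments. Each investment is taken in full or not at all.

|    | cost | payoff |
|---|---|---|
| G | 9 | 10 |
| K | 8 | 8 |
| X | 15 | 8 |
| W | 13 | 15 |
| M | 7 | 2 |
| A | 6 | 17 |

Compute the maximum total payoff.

50

Allowing fractional choices, the relaxed optimum would be about 50.5, but investments are indivisible.
G + W + A: cost 9 + 13 + 6 = 28 ≤ 37, payoff 10 + 15 + 17 = 42.
G + K + W + A: cost 9 + 8 + 13 + 6 = 36 ≤ 37, payoff 10 + 8 + 15 + 17 = 50.
G + W + M + A: cost 9 + 13 + 7 + 6 = 35 ≤ 37, payoff 10 + 15 + 2 + 17 = 44.
Best is G, K, W, and A with total payoff 50.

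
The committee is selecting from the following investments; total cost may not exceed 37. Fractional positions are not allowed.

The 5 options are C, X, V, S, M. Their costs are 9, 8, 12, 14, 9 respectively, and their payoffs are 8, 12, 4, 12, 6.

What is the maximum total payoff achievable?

32

This is a 0-1 knapsack instance.
Allowing fractional choices, the relaxed optimum would be about 36.0, but investments are indivisible.
C + X + S: cost 9 + 8 + 14 = 31 ≤ 37, payoff 8 + 12 + 12 = 32.
X + V + S: cost 8 + 12 + 14 = 34 ≤ 37, payoff 12 + 4 + 12 = 28.
X + S + M: cost 8 + 14 + 9 = 31 ≤ 37, payoff 12 + 12 + 6 = 30.
Best is C, X, and S with total payoff 32.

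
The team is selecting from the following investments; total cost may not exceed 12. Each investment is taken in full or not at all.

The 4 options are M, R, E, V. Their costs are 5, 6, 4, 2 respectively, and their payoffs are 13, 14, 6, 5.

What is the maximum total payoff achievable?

Take M and R: cost 5 + 6 = 11 ≤ 12, payoff 13 + 14 = 27.
No other feasible combination does better.

27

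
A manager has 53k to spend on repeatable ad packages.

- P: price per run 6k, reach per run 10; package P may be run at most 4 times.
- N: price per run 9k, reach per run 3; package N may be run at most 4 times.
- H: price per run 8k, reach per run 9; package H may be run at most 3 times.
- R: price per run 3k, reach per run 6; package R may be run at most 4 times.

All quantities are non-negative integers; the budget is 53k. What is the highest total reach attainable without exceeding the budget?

82

Take 4×P, 2×H, and 4×R: price 52 ≤ 53, reach 4·10 + 2·9 + 4·6 = 82.
R has the best ratio (6/3) and is taken to its limit of 4; remaining capacity is filled optimally with the others.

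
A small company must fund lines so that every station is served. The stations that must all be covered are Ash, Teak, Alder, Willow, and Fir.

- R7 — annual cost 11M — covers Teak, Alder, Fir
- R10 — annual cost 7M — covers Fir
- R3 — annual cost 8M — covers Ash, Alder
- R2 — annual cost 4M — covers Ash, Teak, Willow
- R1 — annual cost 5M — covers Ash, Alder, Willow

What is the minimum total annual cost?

Choose R7 and R2: together they cover Ash, Teak, Alder, Willow, Fir — every station.
Total annual cost: 11 + 4 = 15.

15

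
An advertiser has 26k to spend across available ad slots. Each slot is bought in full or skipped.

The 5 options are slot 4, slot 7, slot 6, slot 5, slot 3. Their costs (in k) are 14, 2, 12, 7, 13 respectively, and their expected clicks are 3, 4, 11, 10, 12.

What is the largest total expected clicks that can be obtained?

26

slot 7 + slot 6 + slot 5: cost 2 + 12 + 7 = 21 ≤ 26, expected clicks 4 + 11 + 10 = 25.
slot 7 + slot 5 + slot 3: cost 2 + 7 + 13 = 22 ≤ 26, expected clicks 4 + 10 + 12 = 26.
slot 6 + slot 3: cost 12 + 13 = 25 ≤ 26, expected clicks 11 + 12 = 23.
Best is slot 7, slot 5, and slot 3 with total expected clicks 26.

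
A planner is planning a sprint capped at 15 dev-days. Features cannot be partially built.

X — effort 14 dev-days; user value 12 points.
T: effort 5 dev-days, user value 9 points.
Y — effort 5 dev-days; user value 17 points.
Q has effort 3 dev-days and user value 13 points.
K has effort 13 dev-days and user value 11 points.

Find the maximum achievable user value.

39

Treat it as a binary knapsack problem.
Allowing fractional choices, the relaxed optimum would be about 40.7, but features are indivisible.
T + Y: effort 5 + 5 = 10 ≤ 15, user value 9 + 17 = 26.
Y + Q: effort 5 + 3 = 8 ≤ 15, user value 17 + 13 = 30.
T + Y + Q: effort 5 + 5 + 3 = 13 ≤ 15, user value 9 + 17 + 13 = 39.
Best is T, Y, and Q with total user value 39.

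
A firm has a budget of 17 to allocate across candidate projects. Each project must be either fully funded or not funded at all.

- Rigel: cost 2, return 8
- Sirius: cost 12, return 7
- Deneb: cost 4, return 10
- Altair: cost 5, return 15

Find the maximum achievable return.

33

Allowing fractional choices, the relaxed optimum would be about 36.5, but projects are indivisible.
Deneb + Altair: cost 4 + 5 = 9 ≤ 17, return 10 + 15 = 25.
Rigel + Altair: cost 2 + 5 = 7 ≤ 17, return 8 + 15 = 23.
Rigel + Deneb + Altair: cost 2 + 4 + 5 = 11 ≤ 17, return 8 + 10 + 15 = 33.
Best is Rigel, Deneb, and Altair with total return 33.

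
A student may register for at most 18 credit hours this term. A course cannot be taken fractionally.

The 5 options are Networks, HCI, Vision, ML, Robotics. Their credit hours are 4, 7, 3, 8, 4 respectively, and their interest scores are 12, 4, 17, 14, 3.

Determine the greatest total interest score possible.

Treat it as a binary knapsack problem.
HCI + Vision + ML: credit hours 7 + 3 + 8 = 18 ≤ 18, interest score 4 + 17 + 14 = 35.
Networks + HCI + Vision + Robotics: credit hours 4 + 7 + 3 + 4 = 18 ≤ 18, interest score 12 + 4 + 17 + 3 = 36.
Networks + Vision + ML: credit hours 4 + 3 + 8 = 15 ≤ 18, interest score 12 + 17 + 14 = 43.
Best is Networks, Vision, and ML with total interest score 43.

43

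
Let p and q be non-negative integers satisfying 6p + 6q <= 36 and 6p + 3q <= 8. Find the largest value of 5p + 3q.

Relaxing integrality, the LP optimum is 8.00 at (p,q) = (0, 2.67), which is not an integer point.
(p,q)=(0,2): 6·0+6·2=12≤36, 6·0+3·2=6≤8, objective 6.
(p,q)=(0,1): 6·0+6·1=6≤36, 6·0+3·1=3≤8, objective 3.
Maximum is 6 at (p,q)=(0,2).

6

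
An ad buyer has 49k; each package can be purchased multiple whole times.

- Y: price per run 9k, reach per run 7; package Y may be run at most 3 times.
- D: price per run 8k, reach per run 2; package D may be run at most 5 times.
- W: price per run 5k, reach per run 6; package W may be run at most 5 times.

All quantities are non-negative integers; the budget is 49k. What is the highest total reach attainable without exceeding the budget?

W has the best ratio (6/5); taking only W gives at most 5×6 = 30 (stopped by the supply cap of 5).
Mixing does better — 3×Y and 4×W: price 47 ≤ 49, reach 3·7 + 4·6 = 45.

45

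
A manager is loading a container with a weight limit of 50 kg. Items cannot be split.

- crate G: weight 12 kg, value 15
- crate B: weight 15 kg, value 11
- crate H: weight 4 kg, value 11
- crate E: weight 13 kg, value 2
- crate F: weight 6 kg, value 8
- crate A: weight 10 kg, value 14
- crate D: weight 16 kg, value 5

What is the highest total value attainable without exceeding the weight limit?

59

This is an integer program with binary decision variables.
Allowing fractional choices, the relaxed optimum would be about 59.9, but items are indivisible.
crate G + crate B + crate H + crate F + crate A: weight 12 + 15 + 4 + 6 + 10 = 47 ≤ 50, value 15 + 11 + 11 + 8 + 14 = 59.
crate G + crate H + crate F + crate A + crate D: weight 12 + 4 + 6 + 10 + 16 = 48 ≤ 50, value 15 + 11 + 8 + 14 + 5 = 53.
Best is crate G, crate B, crate H, crate F, and crate A with total value 59.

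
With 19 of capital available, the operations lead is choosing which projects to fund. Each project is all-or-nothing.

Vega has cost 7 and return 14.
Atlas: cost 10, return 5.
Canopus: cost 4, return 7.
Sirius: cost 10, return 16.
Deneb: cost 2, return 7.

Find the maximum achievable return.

37

Allowing fractional choices, the relaxed optimum would be about 37.6, but projects are indivisible.
Vega + Sirius + Deneb: cost 7 + 10 + 2 = 19 ≤ 19, return 14 + 16 + 7 = 37.
Vega + Sirius: cost 7 + 10 = 17 ≤ 19, return 14 + 16 = 30.
Canopus + Sirius + Deneb: cost 4 + 10 + 2 = 16 ≤ 19, return 7 + 16 + 7 = 30.
Best is Vega, Sirius, and Deneb with total return 37.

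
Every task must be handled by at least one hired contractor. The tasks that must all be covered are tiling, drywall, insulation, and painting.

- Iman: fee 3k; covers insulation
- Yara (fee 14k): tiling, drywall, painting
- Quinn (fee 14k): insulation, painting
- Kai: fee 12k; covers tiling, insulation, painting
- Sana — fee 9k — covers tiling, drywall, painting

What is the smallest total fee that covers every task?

Choose Iman and Sana: together they cover tiling, drywall, insulation, painting — every task.
Total fee: 3 + 9 = 12.
No cover costs less than 12.

12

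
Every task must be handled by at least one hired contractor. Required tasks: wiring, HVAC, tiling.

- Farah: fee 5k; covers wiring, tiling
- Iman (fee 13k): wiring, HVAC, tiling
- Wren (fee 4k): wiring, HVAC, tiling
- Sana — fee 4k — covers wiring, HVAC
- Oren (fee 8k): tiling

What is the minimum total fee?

4

Wren alone covers wiring, HVAC, tiling — every task.
Total fee: 4.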